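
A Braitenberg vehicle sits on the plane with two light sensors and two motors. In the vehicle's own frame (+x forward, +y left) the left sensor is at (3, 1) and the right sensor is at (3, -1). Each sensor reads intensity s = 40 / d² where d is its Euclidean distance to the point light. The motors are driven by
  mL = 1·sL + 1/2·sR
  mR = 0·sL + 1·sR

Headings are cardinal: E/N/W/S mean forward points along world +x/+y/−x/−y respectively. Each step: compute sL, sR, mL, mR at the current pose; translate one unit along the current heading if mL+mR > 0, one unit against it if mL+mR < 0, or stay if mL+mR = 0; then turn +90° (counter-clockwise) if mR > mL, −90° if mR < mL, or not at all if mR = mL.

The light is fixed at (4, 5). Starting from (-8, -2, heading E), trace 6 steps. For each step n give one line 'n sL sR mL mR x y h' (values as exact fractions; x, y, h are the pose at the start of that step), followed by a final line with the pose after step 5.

0 40/117 8/29 1628/3393 8/29 -8 -2 E
1 1/5 10/61 86/305 10/61 -7 -2 S
2 40/277 8/49 3068/13573 8/49 -7 -3 W
3 20/97 20/73 2430/7081 20/73 -8 -3 N
4 40/117 8/29 1628/3393 8/29 -8 -2 E
5 1/5 10/61 86/305 10/61 -7 -2 S
final -7 -3 W

n=0: pose=(-8,-2,E); sL=40/117, sR=8/29; mL=1628/3393, mR=8/29; mL+mR=2564/3393 → advance +1; mR−mL=-692/3393 → turn -1·90°
n=1: pose=(-7,-2,S); sL=1/5, sR=10/61; mL=86/305, mR=10/61; mL+mR=136/305 → advance +1; mR−mL=-36/305 → turn -1·90°
n=2: pose=(-7,-3,W); sL=40/277, sR=8/49; mL=3068/13573, mR=8/49; mL+mR=5284/13573 → advance +1; mR−mL=-852/13573 → turn -1·90°
n=3: pose=(-8,-3,N); sL=20/97, sR=20/73; mL=2430/7081, mR=20/73; mL+mR=4370/7081 → advance +1; mR−mL=-490/7081 → turn -1·90°
n=4: pose=(-8,-2,E); sL=40/117, sR=8/29; mL=1628/3393, mR=8/29; mL+mR=2564/3393 → advance +1; mR−mL=-692/3393 → turn -1·90°
n=5: pose=(-7,-2,S); sL=1/5, sR=10/61; mL=86/305, mR=10/61; mL+mR=136/305 → advance +1; mR−mL=-36/305 → turn -1·90°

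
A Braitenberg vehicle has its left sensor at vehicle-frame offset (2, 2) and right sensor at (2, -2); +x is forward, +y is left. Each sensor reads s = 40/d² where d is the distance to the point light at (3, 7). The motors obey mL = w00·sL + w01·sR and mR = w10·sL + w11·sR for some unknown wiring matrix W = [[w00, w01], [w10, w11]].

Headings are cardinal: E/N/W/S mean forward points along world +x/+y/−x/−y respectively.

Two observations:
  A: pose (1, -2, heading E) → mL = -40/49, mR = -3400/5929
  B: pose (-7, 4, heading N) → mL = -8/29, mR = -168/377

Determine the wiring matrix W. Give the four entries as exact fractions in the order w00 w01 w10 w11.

-1 0 -1/2 -1/2

obs A: pose=(1,-2,E) → sL=40/49, sR=40/121, mL=-40/49, mR=-3400/5929
obs B: pose=(-7,4,N) → sL=8/29, sR=8/13, mL=-8/29, mR=-168/377
sensor matrix S = [[40/49, 40/121], [8/29, 8/13]]; det S = 919040/2235233
solve [mL_A; mL_B] = S·[w00; w01] and [mR_A; mR_B] = S·[w10; w11]:
  w00 = -1, w01 = 0, w10 = -1/2, w11 = -1/2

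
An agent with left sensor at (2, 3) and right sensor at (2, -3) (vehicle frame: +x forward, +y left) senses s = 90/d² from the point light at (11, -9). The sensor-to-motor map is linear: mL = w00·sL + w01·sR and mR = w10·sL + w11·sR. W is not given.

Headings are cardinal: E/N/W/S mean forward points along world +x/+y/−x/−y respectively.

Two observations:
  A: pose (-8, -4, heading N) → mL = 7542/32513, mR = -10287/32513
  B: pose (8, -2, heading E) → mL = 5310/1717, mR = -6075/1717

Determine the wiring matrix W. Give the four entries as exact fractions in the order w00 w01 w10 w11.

obs A: pose=(-8,-4,N) → sL=90/533, sR=18/61, mL=7542/32513, mR=-10287/32513
obs B: pose=(8,-2,E) → sL=90/101, sR=90/17, mL=5310/1717, mR=-6075/1717
sensor matrix S = [[90/533, 18/61], [90/101, 90/17]]; det S = 35225280/55824821
solve [mL_A; mL_B] = S·[w00; w01] and [mR_A; mR_B] = S·[w10; w11]:
  w00 = 1/2, w01 = 1/2, w10 = -1, w11 = -1/2

1/2 1/2 -1 -1/2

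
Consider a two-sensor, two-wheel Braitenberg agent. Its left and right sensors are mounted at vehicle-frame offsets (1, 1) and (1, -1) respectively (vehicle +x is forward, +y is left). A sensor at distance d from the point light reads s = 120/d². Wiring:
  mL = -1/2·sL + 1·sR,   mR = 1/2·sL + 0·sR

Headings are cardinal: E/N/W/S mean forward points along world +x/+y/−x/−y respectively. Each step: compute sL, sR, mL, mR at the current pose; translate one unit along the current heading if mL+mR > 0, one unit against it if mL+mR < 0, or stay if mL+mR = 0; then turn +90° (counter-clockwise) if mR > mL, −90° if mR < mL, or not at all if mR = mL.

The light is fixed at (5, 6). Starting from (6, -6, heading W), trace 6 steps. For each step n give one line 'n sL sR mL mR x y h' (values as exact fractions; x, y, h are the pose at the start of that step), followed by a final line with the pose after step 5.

n=0: pose=(6,-6,W); sL=120/169, sR=120/121; mL=13020/20449, mR=60/169; mL+mR=120/121 → advance +1; mR−mL=-5760/20449 → turn -1·90°
n=1: pose=(5,-6,N); sL=60/61, sR=60/61; mL=30/61, mR=30/61; mL+mR=60/61 → advance +1; mR−mL=0 → turn +0·90°
n=2: pose=(5,-5,N); sL=120/101, sR=120/101; mL=60/101, mR=60/101; mL+mR=120/101 → advance +1; mR−mL=0 → turn +0·90°
n=3: pose=(5,-4,N); sL=60/41, sR=60/41; mL=30/41, mR=30/41; mL+mR=60/41 → advance +1; mR−mL=0 → turn +0·90°
n=4: pose=(5,-3,N); sL=24/13, sR=24/13; mL=12/13, mR=12/13; mL+mR=24/13 → advance +1; mR−mL=0 → turn +0·90°
n=5: pose=(5,-2,N); sL=12/5, sR=12/5; mL=6/5, mR=6/5; mL+mR=12/5 → advance +1; mR−mL=0 → turn +0·90°

0 120/169 120/121 13020/20449 60/169 6 -6 W
1 60/61 60/61 30/61 30/61 5 -6 N
2 120/101 120/101 60/101 60/101 5 -5 N
3 60/41 60/41 30/41 30/41 5 -4 N
4 24/13 24/13 12/13 12/13 5 -3 N
5 12/5 12/5 6/5 6/5 5 -2 N
final 5 -1 N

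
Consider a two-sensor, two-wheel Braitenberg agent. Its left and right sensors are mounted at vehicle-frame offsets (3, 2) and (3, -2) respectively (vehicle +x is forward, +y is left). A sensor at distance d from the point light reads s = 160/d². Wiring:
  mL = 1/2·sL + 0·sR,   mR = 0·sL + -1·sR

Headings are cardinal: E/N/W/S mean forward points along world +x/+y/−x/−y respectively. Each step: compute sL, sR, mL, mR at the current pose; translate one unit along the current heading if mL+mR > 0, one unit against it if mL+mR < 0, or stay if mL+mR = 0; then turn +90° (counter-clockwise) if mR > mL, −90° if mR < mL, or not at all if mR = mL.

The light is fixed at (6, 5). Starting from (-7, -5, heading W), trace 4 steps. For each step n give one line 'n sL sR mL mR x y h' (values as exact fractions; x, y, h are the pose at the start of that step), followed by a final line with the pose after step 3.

n=0: pose=(-7,-5,W); sL=2/5, sR=1/2; mL=1/5, mR=-1/2; mL+mR=-3/10 → advance -1; mR−mL=-7/10 → turn -1·90°
n=1: pose=(-6,-5,N); sL=32/49, sR=160/149; mL=16/49, mR=-160/149; mL+mR=-5456/7301 → advance -1; mR−mL=-10224/7301 → turn -1·90°
n=2: pose=(-6,-6,E); sL=80/81, sR=16/25; mL=40/81, mR=-16/25; mL+mR=-296/2025 → advance -1; mR−mL=-2296/2025 → turn -1·90°
n=3: pose=(-7,-6,S); sL=160/317, sR=160/421; mL=80/317, mR=-160/421; mL+mR=-17040/133457 → advance -1; mR−mL=-84400/133457 → turn -1·90°

0 2/5 1/2 1/5 -1/2 -7 -5 W
1 32/49 160/149 16/49 -160/149 -6 -5 N
2 80/81 16/25 40/81 -16/25 -6 -6 E
3 160/317 160/421 80/317 -160/421 -7 -6 S
final -7 -5 W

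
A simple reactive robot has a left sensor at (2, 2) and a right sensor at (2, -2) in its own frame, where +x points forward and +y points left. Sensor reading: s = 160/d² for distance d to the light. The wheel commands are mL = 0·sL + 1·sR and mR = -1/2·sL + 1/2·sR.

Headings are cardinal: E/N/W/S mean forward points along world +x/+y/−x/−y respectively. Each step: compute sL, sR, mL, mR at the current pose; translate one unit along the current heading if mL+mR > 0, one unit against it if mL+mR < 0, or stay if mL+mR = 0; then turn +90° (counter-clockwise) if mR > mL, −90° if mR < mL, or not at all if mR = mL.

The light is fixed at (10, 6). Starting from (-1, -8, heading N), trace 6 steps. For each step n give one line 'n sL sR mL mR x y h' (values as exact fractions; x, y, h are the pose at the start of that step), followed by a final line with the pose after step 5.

0 160/313 32/45 32/45 1408/14085 -1 -8 N
1 80/101 80/153 80/153 -2080/15453 -1 -7 E
2 160/289 160/369 160/369 -6400/106641 0 -7 S
3 2/5 5/9 5/9 7/90 0 -8 W
4 160/313 32/45 32/45 1408/14085 -1 -8 N
5 80/101 80/153 80/153 -2080/15453 -1 -7 E
final 0 -7 S

n=0: pose=(-1,-8,N); sL=160/313, sR=32/45; mL=32/45, mR=1408/14085; mL+mR=3808/4695 → advance +1; mR−mL=-8608/14085 → turn -1·90°
n=1: pose=(-1,-7,E); sL=80/101, sR=80/153; mL=80/153, mR=-2080/15453; mL+mR=2000/5151 → advance +1; mR−mL=-10160/15453 → turn -1·90°
n=2: pose=(0,-7,S); sL=160/289, sR=160/369; mL=160/369, mR=-6400/106641; mL+mR=13280/35547 → advance +1; mR−mL=-52640/106641 → turn -1·90°
n=3: pose=(0,-8,W); sL=2/5, sR=5/9; mL=5/9, mR=7/90; mL+mR=19/30 → advance +1; mR−mL=-43/90 → turn -1·90°
n=4: pose=(-1,-8,N); sL=160/313, sR=32/45; mL=32/45, mR=1408/14085; mL+mR=3808/4695 → advance +1; mR−mL=-8608/14085 → turn -1·90°
n=5: pose=(-1,-7,E); sL=80/101, sR=80/153; mL=80/153, mR=-2080/15453; mL+mR=2000/5151 → advance +1; mR−mL=-10160/15453 → turn -1·90°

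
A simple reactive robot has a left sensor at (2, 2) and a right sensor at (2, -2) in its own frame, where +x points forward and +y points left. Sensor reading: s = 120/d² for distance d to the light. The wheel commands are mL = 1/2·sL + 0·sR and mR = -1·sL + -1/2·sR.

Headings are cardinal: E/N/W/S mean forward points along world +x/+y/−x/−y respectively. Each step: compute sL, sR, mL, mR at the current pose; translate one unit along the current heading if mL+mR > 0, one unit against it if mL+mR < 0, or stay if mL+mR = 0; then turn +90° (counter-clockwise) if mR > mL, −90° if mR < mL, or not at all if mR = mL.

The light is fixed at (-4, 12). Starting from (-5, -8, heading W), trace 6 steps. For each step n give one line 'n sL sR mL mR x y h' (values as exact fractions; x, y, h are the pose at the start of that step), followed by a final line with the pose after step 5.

n=0: pose=(-5,-8,W); sL=120/493, sR=40/111; mL=60/493, mR=-23180/54723; mL+mR=-16520/54723 → advance -1; mR−mL=-29840/54723 → turn -1·90°
n=1: pose=(-4,-8,N); sL=15/41, sR=15/41; mL=15/82, mR=-45/82; mL+mR=-15/41 → advance -1; mR−mL=-30/41 → turn -1·90°
n=2: pose=(-4,-9,E); sL=24/73, sR=120/533; mL=12/73, mR=-17172/38909; mL+mR=-10776/38909 → advance -1; mR−mL=-23568/38909 → turn -1·90°
n=3: pose=(-5,-9,S); sL=12/53, sR=60/269; mL=6/53, mR=-4818/14257; mL+mR=-3204/14257 → advance -1; mR−mL=-6432/14257 → turn -1·90°
n=4: pose=(-5,-8,W); sL=120/493, sR=40/111; mL=60/493, mR=-23180/54723; mL+mR=-16520/54723 → advance -1; mR−mL=-29840/54723 → turn -1·90°
n=5: pose=(-4,-8,N); sL=15/41, sR=15/41; mL=15/82, mR=-45/82; mL+mR=-15/41 → advance -1; mR−mL=-30/41 → turn -1·90°

0 120/493 40/111 60/493 -23180/54723 -5 -8 W
1 15/41 15/41 15/82 -45/82 -4 -8 N
2 24/73 120/533 12/73 -17172/38909 -4 -9 E
3 12/53 60/269 6/53 -4818/14257 -5 -9 S
4 120/493 40/111 60/493 -23180/54723 -5 -8 W
5 15/41 15/41 15/82 -45/82 -4 -8 N
final -4 -9 E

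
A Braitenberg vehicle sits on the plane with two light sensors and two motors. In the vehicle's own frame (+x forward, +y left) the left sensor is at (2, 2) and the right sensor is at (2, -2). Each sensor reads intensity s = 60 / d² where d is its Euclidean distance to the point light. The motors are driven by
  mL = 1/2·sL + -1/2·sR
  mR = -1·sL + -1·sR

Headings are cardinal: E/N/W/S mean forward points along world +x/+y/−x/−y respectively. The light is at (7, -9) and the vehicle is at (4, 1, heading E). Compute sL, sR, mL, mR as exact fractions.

left sensor world pos  = (6, 3); dL² = 145
right sensor world pos = (6, -1); dR² = 65
sL = 60/145 = 12/29
sR = 60/65 = 12/13
mL = 1/2·sL + -1/2·sR = -96/377
mR = -1·sL + -1·sR = -504/377

12/29 12/13 -96/377 -504/377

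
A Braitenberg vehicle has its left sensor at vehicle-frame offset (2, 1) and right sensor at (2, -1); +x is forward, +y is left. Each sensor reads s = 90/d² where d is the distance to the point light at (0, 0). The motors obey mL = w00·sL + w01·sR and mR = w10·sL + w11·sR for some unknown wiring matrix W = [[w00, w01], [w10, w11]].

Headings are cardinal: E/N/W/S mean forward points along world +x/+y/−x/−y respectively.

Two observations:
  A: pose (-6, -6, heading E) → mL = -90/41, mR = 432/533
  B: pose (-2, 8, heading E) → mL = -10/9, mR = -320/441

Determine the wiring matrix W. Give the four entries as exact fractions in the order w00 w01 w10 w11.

-1 0 1 -1

obs A: pose=(-6,-6,E) → sL=90/41, sR=18/13, mL=-90/41, mR=432/533
obs B: pose=(-2,8,E) → sL=10/9, sR=90/49, mL=-10/9, mR=-320/441
sensor matrix S = [[90/41, 18/13], [10/9, 90/49]]; det S = 65120/26117
solve [mL_A; mL_B] = S·[w00; w01] and [mR_A; mR_B] = S·[w10; w11]:
  w00 = -1, w01 = 0, w10 = 1, w11 = -1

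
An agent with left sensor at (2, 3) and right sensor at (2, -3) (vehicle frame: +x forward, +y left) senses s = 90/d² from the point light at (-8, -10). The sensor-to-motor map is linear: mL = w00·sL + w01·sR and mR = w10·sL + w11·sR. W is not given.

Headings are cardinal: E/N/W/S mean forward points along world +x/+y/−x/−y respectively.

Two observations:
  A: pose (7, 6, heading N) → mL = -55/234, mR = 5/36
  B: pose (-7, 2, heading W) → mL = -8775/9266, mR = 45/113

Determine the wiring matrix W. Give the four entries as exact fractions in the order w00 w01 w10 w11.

obs A: pose=(7,6,N) → sL=5/26, sR=5/36, mL=-55/234, mR=5/36
obs B: pose=(-7,2,W) → sL=45/41, sR=45/113, mL=-8775/9266, mR=45/113
sensor matrix S = [[5/26, 5/36], [45/41, 45/113]]; det S = -18275/240916
solve [mL_A; mL_B] = S·[w00; w01] and [mR_A; mR_B] = S·[w10; w11]:
  w00 = -1/2, w01 = -1, w10 = 0, w11 = 1

-1/2 -1 0 1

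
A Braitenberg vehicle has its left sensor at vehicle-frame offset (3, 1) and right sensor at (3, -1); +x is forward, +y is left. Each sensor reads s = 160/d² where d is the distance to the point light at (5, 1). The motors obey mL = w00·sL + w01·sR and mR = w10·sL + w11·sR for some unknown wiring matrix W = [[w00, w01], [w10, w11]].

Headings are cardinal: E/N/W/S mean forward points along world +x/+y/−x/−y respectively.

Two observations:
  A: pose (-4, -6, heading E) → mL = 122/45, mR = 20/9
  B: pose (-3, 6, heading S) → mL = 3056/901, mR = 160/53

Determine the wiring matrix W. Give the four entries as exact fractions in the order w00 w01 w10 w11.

obs A: pose=(-4,-6,E) → sL=20/9, sR=8/5, mL=122/45, mR=20/9
obs B: pose=(-3,6,S) → sL=160/53, sR=32/17, mL=3056/901, mR=160/53
sensor matrix S = [[20/9, 8/5], [160/53, 32/17]]; det S = -5248/8109
solve [mL_A; mL_B] = S·[w00; w01] and [mR_A; mR_B] = S·[w10; w11]:
  w00 = 1/2, w01 = 1, w10 = 1, w11 = 0

1/2 1 1 0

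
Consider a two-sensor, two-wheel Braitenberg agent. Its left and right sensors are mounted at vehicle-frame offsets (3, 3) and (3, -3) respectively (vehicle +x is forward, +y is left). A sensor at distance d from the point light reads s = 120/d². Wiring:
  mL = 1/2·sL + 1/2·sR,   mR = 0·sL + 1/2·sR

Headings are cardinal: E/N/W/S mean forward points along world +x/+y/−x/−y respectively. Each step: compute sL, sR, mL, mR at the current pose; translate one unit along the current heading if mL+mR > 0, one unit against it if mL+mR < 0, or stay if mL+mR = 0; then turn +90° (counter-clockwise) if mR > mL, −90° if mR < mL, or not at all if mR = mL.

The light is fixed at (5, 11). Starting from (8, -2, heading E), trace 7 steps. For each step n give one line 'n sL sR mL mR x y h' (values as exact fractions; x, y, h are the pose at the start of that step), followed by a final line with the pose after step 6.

n=0: pose=(8,-2,E); sL=15/17, sR=30/73; mL=1605/2482, mR=15/73; mL+mR=2115/2482 → advance +1; mR−mL=-15/34 → turn -1·90°
n=1: pose=(9,-2,S); sL=24/61, sR=120/257; mL=6744/15677, mR=60/257; mL+mR=10404/15677 → advance +1; mR−mL=-12/61 → turn -1·90°
n=2: pose=(9,-3,W); sL=12/29, sR=60/61; mL=1236/1769, mR=30/61; mL+mR=2106/1769 → advance +1; mR−mL=-6/29 → turn -1·90°
n=3: pose=(8,-3,N); sL=120/121, sR=120/157; mL=16680/18997, mR=60/157; mL+mR=23940/18997 → advance +1; mR−mL=-60/121 → turn -1·90°
n=4: pose=(8,-2,E); sL=15/17, sR=30/73; mL=1605/2482, mR=15/73; mL+mR=2115/2482 → advance +1; mR−mL=-15/34 → turn -1·90°
n=5: pose=(9,-2,S); sL=24/61, sR=120/257; mL=6744/15677, mR=60/257; mL+mR=10404/15677 → advance +1; mR−mL=-12/61 → turn -1·90°
n=6: pose=(9,-3,W); sL=12/29, sR=60/61; mL=1236/1769, mR=30/61; mL+mR=2106/1769 → advance +1; mR−mL=-6/29 → turn -1·90°

0 15/17 30/73 1605/2482 15/73 8 -2 E
1 24/61 120/257 6744/15677 60/257 9 -2 S
2 12/29 60/61 1236/1769 30/61 9 -3 W
3 120/121 120/157 16680/18997 60/157 8 -3 N
4 15/17 30/73 1605/2482 15/73 8 -2 E
5 24/61 120/257 6744/15677 60/257 9 -2 S
6 12/29 60/61 1236/1769 30/61 9 -3 W
final 8 -3 N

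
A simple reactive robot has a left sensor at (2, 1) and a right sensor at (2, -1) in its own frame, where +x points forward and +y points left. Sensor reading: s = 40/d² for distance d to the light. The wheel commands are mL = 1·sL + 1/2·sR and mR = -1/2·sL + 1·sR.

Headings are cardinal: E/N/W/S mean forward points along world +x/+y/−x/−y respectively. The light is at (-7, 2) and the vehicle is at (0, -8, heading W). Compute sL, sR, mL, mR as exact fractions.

left sensor world pos  = (-2, -9); dL² = 146
right sensor world pos = (-2, -7); dR² = 106
sL = 40/146 = 20/73
sR = 40/106 = 20/53
mL = 1·sL + 1/2·sR = 1790/3869
mR = -1/2·sL + 1·sR = 930/3869

20/73 20/53 1790/3869 930/3869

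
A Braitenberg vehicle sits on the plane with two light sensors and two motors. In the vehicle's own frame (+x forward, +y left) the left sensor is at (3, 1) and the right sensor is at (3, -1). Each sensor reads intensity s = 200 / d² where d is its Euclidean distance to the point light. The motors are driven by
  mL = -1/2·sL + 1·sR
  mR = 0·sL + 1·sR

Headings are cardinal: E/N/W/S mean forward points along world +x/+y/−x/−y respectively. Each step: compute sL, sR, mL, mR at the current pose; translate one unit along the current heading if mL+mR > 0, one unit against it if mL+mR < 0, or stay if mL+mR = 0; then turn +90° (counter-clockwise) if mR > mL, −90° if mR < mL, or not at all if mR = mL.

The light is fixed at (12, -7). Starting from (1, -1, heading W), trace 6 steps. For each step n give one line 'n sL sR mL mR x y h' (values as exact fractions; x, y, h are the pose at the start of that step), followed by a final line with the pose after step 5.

0 200/221 40/49 3940/10829 40/49 1 -1 W
1 20/13 100/89 410/1157 100/89 0 -1 S
2 200/117 200/97 13700/11349 200/97 0 -2 E
3 25/26 50/41 1575/2132 50/41 1 -2 N
4 200/221 40/49 3940/10829 40/49 1 -1 W
5 20/13 100/89 410/1157 100/89 0 -1 S
final 0 -2 E

n=0: pose=(1,-1,W); sL=200/221, sR=40/49; mL=3940/10829, mR=40/49; mL+mR=12780/10829 → advance +1; mR−mL=100/221 → turn +1·90°
n=1: pose=(0,-1,S); sL=20/13, sR=100/89; mL=410/1157, mR=100/89; mL+mR=1710/1157 → advance +1; mR−mL=10/13 → turn +1·90°
n=2: pose=(0,-2,E); sL=200/117, sR=200/97; mL=13700/11349, mR=200/97; mL+mR=37100/11349 → advance +1; mR−mL=100/117 → turn +1·90°
n=3: pose=(1,-2,N); sL=25/26, sR=50/41; mL=1575/2132, mR=50/41; mL+mR=4175/2132 → advance +1; mR−mL=25/52 → turn +1·90°
n=4: pose=(1,-1,W); sL=200/221, sR=40/49; mL=3940/10829, mR=40/49; mL+mR=12780/10829 → advance +1; mR−mL=100/221 → turn +1·90°
n=5: pose=(0,-1,S); sL=20/13, sR=100/89; mL=410/1157, mR=100/89; mL+mR=1710/1157 → advance +1; mR−mL=10/13 → turn +1·90°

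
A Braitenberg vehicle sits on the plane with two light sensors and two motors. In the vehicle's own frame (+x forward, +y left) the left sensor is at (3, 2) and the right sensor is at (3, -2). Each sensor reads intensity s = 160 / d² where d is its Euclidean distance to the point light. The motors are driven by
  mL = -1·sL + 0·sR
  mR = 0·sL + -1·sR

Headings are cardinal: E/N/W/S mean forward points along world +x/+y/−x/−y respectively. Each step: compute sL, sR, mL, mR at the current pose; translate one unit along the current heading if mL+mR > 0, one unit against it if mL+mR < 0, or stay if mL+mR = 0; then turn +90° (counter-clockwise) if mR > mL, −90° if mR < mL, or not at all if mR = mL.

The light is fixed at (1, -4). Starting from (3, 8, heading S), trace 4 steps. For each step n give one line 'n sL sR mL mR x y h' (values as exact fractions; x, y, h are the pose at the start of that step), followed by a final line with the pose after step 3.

n=0: pose=(3,8,S); sL=160/97, sR=160/81; mL=-160/97, mR=-160/81; mL+mR=-28480/7857 → advance -1; mR−mL=-2560/7857 → turn -1·90°
n=1: pose=(3,9,W); sL=80/61, sR=80/113; mL=-80/61, mR=-80/113; mL+mR=-13920/6893 → advance -1; mR−mL=4160/6893 → turn +1·90°
n=2: pose=(4,9,S); sL=32/25, sR=160/101; mL=-32/25, mR=-160/101; mL+mR=-7232/2525 → advance -1; mR−mL=-768/2525 → turn -1·90°
n=3: pose=(4,10,W); sL=10/9, sR=5/8; mL=-10/9, mR=-5/8; mL+mR=-125/72 → advance -1; mR−mL=35/72 → turn +1·90°

0 160/97 160/81 -160/97 -160/81 3 8 S
1 80/61 80/113 -80/61 -80/113 3 9 W
2 32/25 160/101 -32/25 -160/101 4 9 S
3 10/9 5/8 -10/9 -5/8 4 10 W
final 5 10 S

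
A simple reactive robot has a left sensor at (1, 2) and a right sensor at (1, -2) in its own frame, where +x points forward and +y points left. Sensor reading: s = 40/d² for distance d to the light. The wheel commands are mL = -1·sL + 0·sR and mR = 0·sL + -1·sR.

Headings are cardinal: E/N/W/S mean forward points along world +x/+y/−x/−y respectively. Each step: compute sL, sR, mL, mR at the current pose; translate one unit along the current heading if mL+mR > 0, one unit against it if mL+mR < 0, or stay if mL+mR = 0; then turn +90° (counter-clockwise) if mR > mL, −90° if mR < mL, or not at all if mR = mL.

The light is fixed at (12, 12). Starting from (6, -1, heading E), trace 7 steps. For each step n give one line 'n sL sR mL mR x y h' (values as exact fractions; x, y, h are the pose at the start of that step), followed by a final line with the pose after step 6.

0 20/73 4/25 -20/73 -4/25 6 -1 E
1 8/45 40/169 -8/45 -40/169 5 -1 N
2 2/9 10/73 -2/9 -10/73 5 -2 E
3 40/269 8/41 -40/269 -8/41 4 -2 N
4 20/109 20/169 -20/109 -20/169 4 -3 E
5 40/317 8/49 -40/317 -8/49 3 -3 N
6 2/13 10/97 -2/13 -10/97 3 -4 E
final 2 -4 N

n=0: pose=(6,-1,E); sL=20/73, sR=4/25; mL=-20/73, mR=-4/25; mL+mR=-792/1825 → advance -1; mR−mL=208/1825 → turn +1·90°
n=1: pose=(5,-1,N); sL=8/45, sR=40/169; mL=-8/45, mR=-40/169; mL+mR=-3152/7605 → advance -1; mR−mL=-448/7605 → turn -1·90°
n=2: pose=(5,-2,E); sL=2/9, sR=10/73; mL=-2/9, mR=-10/73; mL+mR=-236/657 → advance -1; mR−mL=56/657 → turn +1·90°
n=3: pose=(4,-2,N); sL=40/269, sR=8/41; mL=-40/269, mR=-8/41; mL+mR=-3792/11029 → advance -1; mR−mL=-512/11029 → turn -1·90°
n=4: pose=(4,-3,E); sL=20/109, sR=20/169; mL=-20/109, mR=-20/169; mL+mR=-5560/18421 → advance -1; mR−mL=1200/18421 → turn +1·90°
n=5: pose=(3,-3,N); sL=40/317, sR=8/49; mL=-40/317, mR=-8/49; mL+mR=-4496/15533 → advance -1; mR−mL=-576/15533 → turn -1·90°
n=6: pose=(3,-4,E); sL=2/13, sR=10/97; mL=-2/13, mR=-10/97; mL+mR=-324/1261 → advance -1; mR−mL=64/1261 → turn +1·90°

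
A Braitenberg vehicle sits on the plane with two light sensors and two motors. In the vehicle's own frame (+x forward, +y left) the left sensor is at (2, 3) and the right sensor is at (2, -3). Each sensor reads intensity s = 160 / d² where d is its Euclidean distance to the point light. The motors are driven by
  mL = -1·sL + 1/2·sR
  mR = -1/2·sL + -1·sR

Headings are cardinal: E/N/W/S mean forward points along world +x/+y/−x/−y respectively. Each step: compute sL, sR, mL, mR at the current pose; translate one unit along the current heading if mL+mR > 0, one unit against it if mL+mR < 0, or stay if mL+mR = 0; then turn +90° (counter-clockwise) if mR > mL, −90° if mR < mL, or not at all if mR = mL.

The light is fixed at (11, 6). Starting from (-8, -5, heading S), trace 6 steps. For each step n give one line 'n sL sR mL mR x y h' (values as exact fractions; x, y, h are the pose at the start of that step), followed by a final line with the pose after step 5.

0 32/85 160/653 -14096/55505 -24048/55505 -8 -5 S
1 16/61 16/49 -296/2989 -1368/2989 -8 -4 W
2 32/101 160/289 -1168/29189 -20784/29189 -7 -4 N
3 1/2 40/113 -73/226 -273/452 -7 -5 E
4 32/85 160/653 -14096/55505 -24048/55505 -8 -5 S
5 16/61 16/49 -296/2989 -1368/2989 -8 -4 W
final -7 -4 N

n=0: pose=(-8,-5,S); sL=32/85, sR=160/653; mL=-14096/55505, mR=-24048/55505; mL+mR=-38144/55505 → advance -1; mR−mL=-9952/55505 → turn -1·90°
n=1: pose=(-8,-4,W); sL=16/61, sR=16/49; mL=-296/2989, mR=-1368/2989; mL+mR=-1664/2989 → advance -1; mR−mL=-1072/2989 → turn -1·90°
n=2: pose=(-7,-4,N); sL=32/101, sR=160/289; mL=-1168/29189, mR=-20784/29189; mL+mR=-21952/29189 → advance -1; mR−mL=-19616/29189 → turn -1·90°
n=3: pose=(-7,-5,E); sL=1/2, sR=40/113; mL=-73/226, mR=-273/452; mL+mR=-419/452 → advance -1; mR−mL=-127/452 → turn -1·90°
n=4: pose=(-8,-5,S); sL=32/85, sR=160/653; mL=-14096/55505, mR=-24048/55505; mL+mR=-38144/55505 → advance -1; mR−mL=-9952/55505 → turn -1·90°
n=5: pose=(-8,-4,W); sL=16/61, sR=16/49; mL=-296/2989, mR=-1368/2989; mL+mR=-1664/2989 → advance -1; mR−mL=-1072/2989 → turn -1·90°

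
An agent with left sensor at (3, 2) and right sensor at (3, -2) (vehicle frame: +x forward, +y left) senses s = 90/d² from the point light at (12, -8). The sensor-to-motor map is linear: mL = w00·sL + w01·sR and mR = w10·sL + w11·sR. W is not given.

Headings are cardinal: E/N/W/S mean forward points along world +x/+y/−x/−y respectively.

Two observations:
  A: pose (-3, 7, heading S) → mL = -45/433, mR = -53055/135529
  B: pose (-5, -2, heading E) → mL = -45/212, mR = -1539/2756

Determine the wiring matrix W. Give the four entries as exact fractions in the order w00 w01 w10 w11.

0 -1/2 -1 -1/2

obs A: pose=(-3,7,S) → sL=90/313, sR=90/433, mL=-45/433, mR=-53055/135529
obs B: pose=(-5,-2,E) → sL=9/26, sR=45/106, mL=-45/212, mR=-1539/2756
sensor matrix S = [[90/313, 90/433], [9/26, 45/106]]; det S = 4680180/93379481
solve [mL_A; mL_B] = S·[w00; w01] and [mR_A; mR_B] = S·[w10; w11]:
  w00 = 0, w01 = -1/2, w10 = -1, w11 = -1/2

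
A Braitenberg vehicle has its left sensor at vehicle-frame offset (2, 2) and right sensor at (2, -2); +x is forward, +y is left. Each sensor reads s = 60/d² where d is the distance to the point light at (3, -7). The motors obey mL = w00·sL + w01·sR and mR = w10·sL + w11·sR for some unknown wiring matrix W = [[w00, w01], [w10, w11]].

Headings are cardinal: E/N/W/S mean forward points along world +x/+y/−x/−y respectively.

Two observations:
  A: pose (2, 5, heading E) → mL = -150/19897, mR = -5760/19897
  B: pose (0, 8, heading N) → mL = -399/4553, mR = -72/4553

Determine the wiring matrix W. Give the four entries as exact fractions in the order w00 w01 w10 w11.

obs A: pose=(2,5,E) → sL=60/197, sR=60/101, mL=-150/19897, mR=-5760/19897
obs B: pose=(0,8,N) → sL=30/157, sR=6/29, mL=-399/4553, mR=-72/4553
sensor matrix S = [[60/197, 60/101], [30/157, 6/29]]; det S = -4574880/90591041
solve [mL_A; mL_B] = S·[w00; w01] and [mR_A; mR_B] = S·[w10; w11]:
  w00 = -1, w01 = 1/2, w10 = 1, w11 = -1

-1 1/2 1 -1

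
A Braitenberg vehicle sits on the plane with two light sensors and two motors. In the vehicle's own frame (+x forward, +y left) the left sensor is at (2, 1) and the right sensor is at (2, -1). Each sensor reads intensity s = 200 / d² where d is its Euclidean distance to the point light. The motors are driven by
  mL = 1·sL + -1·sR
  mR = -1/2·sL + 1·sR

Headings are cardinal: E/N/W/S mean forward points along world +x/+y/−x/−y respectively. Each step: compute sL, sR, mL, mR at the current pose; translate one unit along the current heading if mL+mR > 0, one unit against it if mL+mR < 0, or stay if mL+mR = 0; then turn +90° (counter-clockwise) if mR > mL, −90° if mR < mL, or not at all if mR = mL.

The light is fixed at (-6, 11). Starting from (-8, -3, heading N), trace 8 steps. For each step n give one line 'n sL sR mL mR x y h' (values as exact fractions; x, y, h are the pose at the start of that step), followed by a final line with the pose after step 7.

0 200/153 40/29 -320/4437 3220/4437 -8 -3 N
1 50/53 5/4 -65/212 165/212 -8 -2 W
2 200/229 200/241 2400/55189 21700/55189 -9 -2 S
3 20/17 100/113 560/1921 570/1921 -9 -3 E
4 200/153 40/29 -320/4437 3220/4437 -8 -3 N
5 50/53 5/4 -65/212 165/212 -8 -2 W
6 200/229 200/241 2400/55189 21700/55189 -9 -2 S
7 20/17 100/113 560/1921 570/1921 -9 -3 E
final -8 -3 N

n=0: pose=(-8,-3,N); sL=200/153, sR=40/29; mL=-320/4437, mR=3220/4437; mL+mR=100/153 → advance +1; mR−mL=1180/1479 → turn +1·90°
n=1: pose=(-8,-2,W); sL=50/53, sR=5/4; mL=-65/212, mR=165/212; mL+mR=25/53 → advance +1; mR−mL=115/106 → turn +1·90°
n=2: pose=(-9,-2,S); sL=200/229, sR=200/241; mL=2400/55189, mR=21700/55189; mL+mR=100/229 → advance +1; mR−mL=19300/55189 → turn +1·90°
n=3: pose=(-9,-3,E); sL=20/17, sR=100/113; mL=560/1921, mR=570/1921; mL+mR=10/17 → advance +1; mR−mL=10/1921 → turn +1·90°
n=4: pose=(-8,-3,N); sL=200/153, sR=40/29; mL=-320/4437, mR=3220/4437; mL+mR=100/153 → advance +1; mR−mL=1180/1479 → turn +1·90°
n=5: pose=(-8,-2,W); sL=50/53, sR=5/4; mL=-65/212, mR=165/212; mL+mR=25/53 → advance +1; mR−mL=115/106 → turn +1·90°
n=6: pose=(-9,-2,S); sL=200/229, sR=200/241; mL=2400/55189, mR=21700/55189; mL+mR=100/229 → advance +1; mR−mL=19300/55189 → turn +1·90°
n=7: pose=(-9,-3,E); sL=20/17, sR=100/113; mL=560/1921, mR=570/1921; mL+mR=10/17 → advance +1; mR−mL=10/1921 → turn +1·90°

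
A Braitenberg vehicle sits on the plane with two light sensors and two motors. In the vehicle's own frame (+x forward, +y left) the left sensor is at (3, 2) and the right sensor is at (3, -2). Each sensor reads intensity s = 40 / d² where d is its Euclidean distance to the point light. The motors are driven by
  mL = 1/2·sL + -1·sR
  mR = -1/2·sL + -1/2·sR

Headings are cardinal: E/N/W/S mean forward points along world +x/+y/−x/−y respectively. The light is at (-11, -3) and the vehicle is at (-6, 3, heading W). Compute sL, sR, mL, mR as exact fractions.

2 10/17 7/17 -22/17

left sensor world pos  = (-9, 1); dL² = 20
right sensor world pos = (-9, 5); dR² = 68
sL = 40/20 = 2
sR = 40/68 = 10/17
mL = 1/2·sL + -1·sR = 7/17
mR = -1/2·sL + -1/2·sR = -22/17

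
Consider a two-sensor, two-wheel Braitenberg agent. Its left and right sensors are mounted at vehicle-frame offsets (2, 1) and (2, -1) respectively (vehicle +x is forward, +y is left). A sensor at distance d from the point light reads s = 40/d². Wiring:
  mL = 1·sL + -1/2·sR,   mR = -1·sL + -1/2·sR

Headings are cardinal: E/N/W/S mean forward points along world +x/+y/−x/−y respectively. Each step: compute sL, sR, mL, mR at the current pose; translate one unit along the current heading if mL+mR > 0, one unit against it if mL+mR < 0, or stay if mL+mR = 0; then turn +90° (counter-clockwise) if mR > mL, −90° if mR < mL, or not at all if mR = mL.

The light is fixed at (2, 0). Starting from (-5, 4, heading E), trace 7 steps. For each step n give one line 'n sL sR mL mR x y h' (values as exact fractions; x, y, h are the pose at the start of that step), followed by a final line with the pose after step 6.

0 4/5 20/17 18/85 -118/85 -5 4 E
1 40/53 8/17 468/901 -892/901 -6 4 S
2 10/29 5/17 195/986 -485/986 -6 5 W
3 40/113 8/17 228/1921 -1132/1921 -5 5 N
4 4/5 20/17 18/85 -118/85 -5 4 E
5 40/53 8/17 468/901 -892/901 -6 4 S
6 10/29 5/17 195/986 -485/986 -6 5 W
final -5 5 N

n=0: pose=(-5,4,E); sL=4/5, sR=20/17; mL=18/85, mR=-118/85; mL+mR=-20/17 → advance -1; mR−mL=-8/5 → turn -1·90°
n=1: pose=(-6,4,S); sL=40/53, sR=8/17; mL=468/901, mR=-892/901; mL+mR=-8/17 → advance -1; mR−mL=-80/53 → turn -1·90°
n=2: pose=(-6,5,W); sL=10/29, sR=5/17; mL=195/986, mR=-485/986; mL+mR=-5/17 → advance -1; mR−mL=-20/29 → turn -1·90°
n=3: pose=(-5,5,N); sL=40/113, sR=8/17; mL=228/1921, mR=-1132/1921; mL+mR=-8/17 → advance -1; mR−mL=-80/113 → turn -1·90°
n=4: pose=(-5,4,E); sL=4/5, sR=20/17; mL=18/85, mR=-118/85; mL+mR=-20/17 → advance -1; mR−mL=-8/5 → turn -1·90°
n=5: pose=(-6,4,S); sL=40/53, sR=8/17; mL=468/901, mR=-892/901; mL+mR=-8/17 → advance -1; mR−mL=-80/53 → turn -1·90°
n=6: pose=(-6,5,W); sL=10/29, sR=5/17; mL=195/986, mR=-485/986; mL+mR=-5/17 → advance -1; mR−mL=-20/29 → turn -1·90°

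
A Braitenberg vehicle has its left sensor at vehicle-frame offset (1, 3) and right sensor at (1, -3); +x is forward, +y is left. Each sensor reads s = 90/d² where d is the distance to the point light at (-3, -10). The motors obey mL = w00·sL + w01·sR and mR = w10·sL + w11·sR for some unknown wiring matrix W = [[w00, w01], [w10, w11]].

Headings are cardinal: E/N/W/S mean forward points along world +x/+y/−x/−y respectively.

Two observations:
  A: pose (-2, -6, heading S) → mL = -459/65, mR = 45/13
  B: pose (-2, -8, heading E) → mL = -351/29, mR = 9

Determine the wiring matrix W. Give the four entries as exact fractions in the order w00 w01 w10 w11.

obs A: pose=(-2,-6,S) → sL=18/5, sR=90/13, mL=-459/65, mR=45/13
obs B: pose=(-2,-8,E) → sL=90/29, sR=18, mL=-351/29, mR=9
sensor matrix S = [[18/5, 90/13], [90/29, 18]]; det S = 81648/1885
solve [mL_A; mL_B] = S·[w00; w01] and [mR_A; mR_B] = S·[w10; w11]:
  w00 = -1, w01 = -1/2, w10 = 0, w11 = 1/2

-1 -1/2 0 1/2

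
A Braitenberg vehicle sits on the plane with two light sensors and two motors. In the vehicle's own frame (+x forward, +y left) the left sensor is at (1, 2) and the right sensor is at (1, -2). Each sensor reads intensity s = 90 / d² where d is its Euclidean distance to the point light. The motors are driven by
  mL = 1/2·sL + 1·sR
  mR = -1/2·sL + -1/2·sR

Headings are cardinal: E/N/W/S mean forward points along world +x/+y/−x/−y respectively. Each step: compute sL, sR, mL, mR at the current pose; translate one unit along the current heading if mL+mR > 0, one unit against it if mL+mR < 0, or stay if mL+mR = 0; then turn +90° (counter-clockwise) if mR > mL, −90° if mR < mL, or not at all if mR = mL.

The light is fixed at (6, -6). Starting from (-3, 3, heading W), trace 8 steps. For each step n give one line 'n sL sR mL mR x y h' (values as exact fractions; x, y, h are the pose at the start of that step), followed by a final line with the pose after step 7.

0 90/149 90/221 23355/32929 -16650/32929 -3 3 W
1 45/122 45/82 7335/10004 -2295/5002 -4 3 N
2 2/5 18/29 119/145 -74/145 -4 4 E
3 9/13 45/101 2079/2626 -747/1313 -3 4 S
4 90/149 90/221 23355/32929 -16650/32929 -3 3 W
5 45/122 45/82 7335/10004 -2295/5002 -4 3 N
6 2/5 18/29 119/145 -74/145 -4 4 E
7 9/13 45/101 2079/2626 -747/1313 -3 4 S
final -3 3 W

n=0: pose=(-3,3,W); sL=90/149, sR=90/221; mL=23355/32929, mR=-16650/32929; mL+mR=45/221 → advance +1; mR−mL=-40005/32929 → turn -1·90°
n=1: pose=(-4,3,N); sL=45/122, sR=45/82; mL=7335/10004, mR=-2295/5002; mL+mR=45/164 → advance +1; mR−mL=-11925/10004 → turn -1·90°
n=2: pose=(-4,4,E); sL=2/5, sR=18/29; mL=119/145, mR=-74/145; mL+mR=9/29 → advance +1; mR−mL=-193/145 → turn -1·90°
n=3: pose=(-3,4,S); sL=9/13, sR=45/101; mL=2079/2626, mR=-747/1313; mL+mR=45/202 → advance +1; mR−mL=-3573/2626 → turn -1·90°
n=4: pose=(-3,3,W); sL=90/149, sR=90/221; mL=23355/32929, mR=-16650/32929; mL+mR=45/221 → advance +1; mR−mL=-40005/32929 → turn -1·90°
n=5: pose=(-4,3,N); sL=45/122, sR=45/82; mL=7335/10004, mR=-2295/5002; mL+mR=45/164 → advance +1; mR−mL=-11925/10004 → turn -1·90°
n=6: pose=(-4,4,E); sL=2/5, sR=18/29; mL=119/145, mR=-74/145; mL+mR=9/29 → advance +1; mR−mL=-193/145 → turn -1·90°
n=7: pose=(-3,4,S); sL=9/13, sR=45/101; mL=2079/2626, mR=-747/1313; mL+mR=45/202 → advance +1; mR−mL=-3573/2626 → turn -1·90°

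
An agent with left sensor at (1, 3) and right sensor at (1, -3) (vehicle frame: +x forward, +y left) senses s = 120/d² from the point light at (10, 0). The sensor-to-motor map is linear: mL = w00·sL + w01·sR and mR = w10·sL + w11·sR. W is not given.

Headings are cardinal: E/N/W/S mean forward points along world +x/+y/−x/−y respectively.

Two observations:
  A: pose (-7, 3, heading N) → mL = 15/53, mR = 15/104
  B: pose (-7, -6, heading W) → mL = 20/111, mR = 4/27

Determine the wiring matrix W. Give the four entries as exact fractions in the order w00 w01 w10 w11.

0 1/2 1/2 0

obs A: pose=(-7,3,N) → sL=15/52, sR=30/53, mL=15/53, mR=15/104
obs B: pose=(-7,-6,W) → sL=8/27, sR=40/111, mL=20/111, mR=4/27
sensor matrix S = [[15/52, 30/53], [8/27, 40/111]]; det S = -14630/229437
solve [mL_A; mL_B] = S·[w00; w01] and [mR_A; mR_B] = S·[w10; w11]:
  w00 = 0, w01 = 1/2, w10 = 1/2, w11 = 0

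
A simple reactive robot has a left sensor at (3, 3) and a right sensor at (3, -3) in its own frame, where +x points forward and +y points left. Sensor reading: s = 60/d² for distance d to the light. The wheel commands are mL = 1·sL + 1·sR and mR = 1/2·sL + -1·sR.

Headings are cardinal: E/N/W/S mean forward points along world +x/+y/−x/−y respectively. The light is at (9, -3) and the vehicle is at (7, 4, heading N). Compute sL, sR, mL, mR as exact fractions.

12/25 60/101 2712/2525 -894/2525

left sensor world pos  = (4, 7); dL² = 125
right sensor world pos = (10, 7); dR² = 101
sL = 60/125 = 12/25
sR = 60/101 = 60/101
mL = 1·sL + 1·sR = 2712/2525
mR = 1/2·sL + -1·sR = -894/2525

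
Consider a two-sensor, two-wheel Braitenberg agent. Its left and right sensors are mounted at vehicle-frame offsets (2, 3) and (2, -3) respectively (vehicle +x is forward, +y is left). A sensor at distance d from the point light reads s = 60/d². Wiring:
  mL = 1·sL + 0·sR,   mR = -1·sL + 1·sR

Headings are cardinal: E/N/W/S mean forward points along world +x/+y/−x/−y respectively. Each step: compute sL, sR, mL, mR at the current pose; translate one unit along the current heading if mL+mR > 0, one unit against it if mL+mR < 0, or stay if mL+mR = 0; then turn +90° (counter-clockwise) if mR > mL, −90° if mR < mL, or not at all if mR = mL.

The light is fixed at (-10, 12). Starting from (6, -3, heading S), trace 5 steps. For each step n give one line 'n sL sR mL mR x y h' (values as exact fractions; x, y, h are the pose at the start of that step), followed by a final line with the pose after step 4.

0 6/65 30/229 6/65 576/14885 6 -3 S
1 60/557 12/73 60/557 2304/40661 6 -4 W
2 3/17 3/26 3/17 -27/442 5 -4 N
3 60/433 60/613 60/433 -10800/265429 5 -3 E
4 6/65 30/229 6/65 576/14885 6 -3 S
final 6 -4 W

n=0: pose=(6,-3,S); sL=6/65, sR=30/229; mL=6/65, mR=576/14885; mL+mR=30/229 → advance +1; mR−mL=-798/14885 → turn -1·90°
n=1: pose=(6,-4,W); sL=60/557, sR=12/73; mL=60/557, mR=2304/40661; mL+mR=12/73 → advance +1; mR−mL=-2076/40661 → turn -1·90°
n=2: pose=(5,-4,N); sL=3/17, sR=3/26; mL=3/17, mR=-27/442; mL+mR=3/26 → advance +1; mR−mL=-105/442 → turn -1·90°
n=3: pose=(5,-3,E); sL=60/433, sR=60/613; mL=60/433, mR=-10800/265429; mL+mR=60/613 → advance +1; mR−mL=-47580/265429 → turn -1·90°
n=4: pose=(6,-3,S); sL=6/65, sR=30/229; mL=6/65, mR=576/14885; mL+mR=30/229 → advance +1; mR−mL=-798/14885 → turn -1·90°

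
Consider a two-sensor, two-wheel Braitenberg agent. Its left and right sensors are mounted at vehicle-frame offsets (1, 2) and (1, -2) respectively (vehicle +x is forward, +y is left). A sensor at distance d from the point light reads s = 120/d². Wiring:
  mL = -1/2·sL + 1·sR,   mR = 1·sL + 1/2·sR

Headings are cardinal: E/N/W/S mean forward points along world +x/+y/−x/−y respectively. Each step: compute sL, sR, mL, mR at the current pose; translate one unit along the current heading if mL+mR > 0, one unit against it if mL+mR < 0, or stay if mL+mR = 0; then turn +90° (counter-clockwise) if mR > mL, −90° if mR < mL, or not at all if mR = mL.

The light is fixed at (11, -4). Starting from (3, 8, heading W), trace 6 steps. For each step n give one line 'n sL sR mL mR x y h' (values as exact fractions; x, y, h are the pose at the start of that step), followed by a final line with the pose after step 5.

0 120/181 120/277 5100/50137 44100/50137 3 8 W
1 12/17 60/121 294/2057 1962/2057 2 8 S
2 120/233 24/29 3852/6757 6276/6757 2 7 E
3 30/61 2/3 77/183 151/183 3 7 N
4 120/181 120/277 5100/50137 44100/50137 3 8 W
5 12/17 60/121 294/2057 1962/2057 2 8 S
final 2 7 E

n=0: pose=(3,8,W); sL=120/181, sR=120/277; mL=5100/50137, mR=44100/50137; mL+mR=49200/50137 → advance +1; mR−mL=39000/50137 → turn +1·90°
n=1: pose=(2,8,S); sL=12/17, sR=60/121; mL=294/2057, mR=1962/2057; mL+mR=2256/2057 → advance +1; mR−mL=1668/2057 → turn +1·90°
n=2: pose=(2,7,E); sL=120/233, sR=24/29; mL=3852/6757, mR=6276/6757; mL+mR=10128/6757 → advance +1; mR−mL=2424/6757 → turn +1·90°
n=3: pose=(3,7,N); sL=30/61, sR=2/3; mL=77/183, mR=151/183; mL+mR=76/61 → advance +1; mR−mL=74/183 → turn +1·90°
n=4: pose=(3,8,W); sL=120/181, sR=120/277; mL=5100/50137, mR=44100/50137; mL+mR=49200/50137 → advance +1; mR−mL=39000/50137 → turn +1·90°
n=5: pose=(2,8,S); sL=12/17, sR=60/121; mL=294/2057, mR=1962/2057; mL+mR=2256/2057 → advance +1; mR−mL=1668/2057 → turn +1·90°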